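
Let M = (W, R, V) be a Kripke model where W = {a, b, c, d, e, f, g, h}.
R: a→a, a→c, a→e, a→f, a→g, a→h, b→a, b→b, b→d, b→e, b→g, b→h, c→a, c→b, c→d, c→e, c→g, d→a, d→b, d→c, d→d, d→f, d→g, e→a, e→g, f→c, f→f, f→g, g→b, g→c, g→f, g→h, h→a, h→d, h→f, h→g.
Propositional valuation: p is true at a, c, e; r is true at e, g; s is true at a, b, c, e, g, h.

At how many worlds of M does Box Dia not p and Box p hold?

0

Let φ = Box Dia not p and Box p. Evaluate φ at each world:
  a (successors {a, c, e, f, g, h}): φ is false.
  b (successors {a, b, d, e, g, h}): φ is false.
  c (successors {a, b, d, e, g}): φ is false.
  d (successors {a, b, c, d, f, g}): φ is false.
  e (successors {a, g}): φ is false.
  f (successors {c, f, g}): φ is false.
  g (successors {b, c, f, h}): φ is false.
  h (successors {a, d, f, g}): φ is false.
For instance, at h:
  At h: Box Dia not p is true, Box p is false, so Box Dia not p and Box p is false.
    At h: Box Dia not p requires Dia not p at every successor {a, d, f, g}.
      At a: Dia not p is true.
      At d: Dia not p is true.
      At f: Dia not p is true.
      At g: Dia not p is true.
    So Box Dia not p is true at h.
    At h: Box p requires p at every successor {a, d, f, g}.
      p fails at d, so Box p is false at h.
Satisfying worlds: none.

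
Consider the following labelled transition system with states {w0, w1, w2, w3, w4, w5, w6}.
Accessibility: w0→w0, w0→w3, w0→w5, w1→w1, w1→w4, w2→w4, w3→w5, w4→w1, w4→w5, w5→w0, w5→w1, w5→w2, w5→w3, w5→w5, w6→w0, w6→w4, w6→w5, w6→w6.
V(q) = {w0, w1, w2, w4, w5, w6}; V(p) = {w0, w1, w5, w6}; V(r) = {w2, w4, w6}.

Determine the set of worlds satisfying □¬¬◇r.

w3, w4

Let φ = □¬¬◇r. Evaluate φ at each world:
  w0 (successors {w0, w3, w5}): φ is false.
  w1 (successors {w1, w4}): φ is false.
  w2 (successors {w4}): φ is false.
  w3 (successors {w5}): φ is true.
  w4 (successors {w1, w5}): φ is true.
  w5 (successors {w0, w1, w2, w3, w5}): φ is false.
  w6 (successors {w0, w4, w5, w6}): φ is false.
For instance, at w6:
  At w6: □¬¬◇r requires ¬¬◇r at every successor {w0, w4, w5, w6}.
    ¬¬◇r fails at w0, so □¬¬◇r is false at w6.
      At w0: ¬◇r is true, so ¬¬◇r is false.
Satisfying worlds: {w3, w4}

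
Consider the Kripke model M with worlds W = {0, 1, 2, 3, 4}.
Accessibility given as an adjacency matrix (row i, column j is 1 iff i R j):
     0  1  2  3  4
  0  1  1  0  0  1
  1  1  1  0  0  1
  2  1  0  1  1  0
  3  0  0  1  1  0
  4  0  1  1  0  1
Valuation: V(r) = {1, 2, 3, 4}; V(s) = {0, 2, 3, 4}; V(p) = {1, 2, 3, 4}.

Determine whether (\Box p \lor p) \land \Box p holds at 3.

Yes

At 3: \Box p \lor p is true, \Box p is true, so (\Box p \lor p) \land \Box p is true.
  At 3: \Box p is true, p is true, so \Box p \lor p is true.
    At 3: \Box p requires p at every successor {2, 3}.
      At 2: p is true.
      At 3: p is true.
    So \Box p is true at 3.
  At 3: \Box p requires p at every successor {2, 3}.
    At 2: p is true.
    At 3: p is true.
  So \Box p is true at 3.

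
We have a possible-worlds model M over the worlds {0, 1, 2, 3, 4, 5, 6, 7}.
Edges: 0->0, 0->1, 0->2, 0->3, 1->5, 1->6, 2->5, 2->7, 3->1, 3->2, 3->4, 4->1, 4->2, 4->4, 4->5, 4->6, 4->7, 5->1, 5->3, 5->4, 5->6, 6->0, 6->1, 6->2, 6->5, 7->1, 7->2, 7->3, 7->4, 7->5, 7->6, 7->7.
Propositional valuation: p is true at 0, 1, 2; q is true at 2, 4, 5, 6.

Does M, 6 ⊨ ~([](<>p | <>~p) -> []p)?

Yes

At 6: [](<>p | <>~p) -> []p is false, so ~([](<>p | <>~p) -> []p) is true.
  At 6: [](<>p | <>~p) is true, []p is false, so [](<>p | <>~p) -> []p is false.
    At 6: [](<>p | <>~p) requires <>p | <>~p at every successor {0, 1, 2, 5}.
      At 0: <>p | <>~p is true.
      At 1: <>p | <>~p is true.
      At 2: <>p | <>~p is true.
      At 5: <>p | <>~p is true.
    So [](<>p | <>~p) is true at 6.
    At 6: []p requires p at every successor {0, 1, 2, 5}.
      p fails at 5, so []p is false at 6.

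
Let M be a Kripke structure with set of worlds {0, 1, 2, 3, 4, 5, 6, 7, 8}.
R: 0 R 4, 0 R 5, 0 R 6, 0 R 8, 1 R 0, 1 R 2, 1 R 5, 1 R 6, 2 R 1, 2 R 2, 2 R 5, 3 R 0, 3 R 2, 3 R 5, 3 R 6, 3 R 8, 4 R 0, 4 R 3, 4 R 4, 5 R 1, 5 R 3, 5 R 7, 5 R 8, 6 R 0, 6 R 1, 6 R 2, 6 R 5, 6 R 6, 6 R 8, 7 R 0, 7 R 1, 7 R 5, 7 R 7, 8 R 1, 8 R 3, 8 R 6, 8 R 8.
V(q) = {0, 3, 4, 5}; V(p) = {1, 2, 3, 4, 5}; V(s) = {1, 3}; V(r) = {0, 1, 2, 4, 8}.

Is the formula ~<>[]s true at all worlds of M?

Recall that []ψ holds at a world iff ψ holds at every accessible world, and <>ψ holds iff ψ holds at some accessible world.
Let φ = ~<>[]s. Evaluate φ at each world:
  0 (successors {4, 5, 6, 8}): φ is true.
  1 (successors {0, 2, 5, 6}): φ is true.
  2 (successors {1, 2, 5}): φ is true.
  3 (successors {0, 2, 5, 6, 8}): φ is true.
  4 (successors {0, 3, 4}): φ is true.
  5 (successors {1, 3, 7, 8}): φ is true.
  6 (successors {0, 1, 2, 5, 6, 8}): φ is true.
  7 (successors {0, 1, 5, 7}): φ is true.
  8 (successors {1, 3, 6, 8}): φ is true.
For instance, at 7:
  At 7: <>[]s is false, so ~<>[]s is true.
    At 7: <>[]s requires []s at some successor in {0, 1, 5, 7}.
      At 0: []s is false.
      At 1: []s is false.
      At 5: []s is false.
      At 7: []s is false.
    So <>[]s is false at 7.

Yes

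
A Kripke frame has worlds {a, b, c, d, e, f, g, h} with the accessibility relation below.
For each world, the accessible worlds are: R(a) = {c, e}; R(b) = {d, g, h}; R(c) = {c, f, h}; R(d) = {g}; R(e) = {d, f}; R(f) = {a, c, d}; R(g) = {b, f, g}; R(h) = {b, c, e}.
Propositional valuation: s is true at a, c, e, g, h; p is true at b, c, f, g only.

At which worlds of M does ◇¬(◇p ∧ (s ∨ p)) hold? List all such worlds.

b, e, f

Recall that ◇ψ holds at a world iff ψ holds at some accessible world.
Let φ = ◇¬(◇p ∧ (s ∨ p)). Evaluate φ at each world:
  a (successors {c, e}): φ is false.
  b (successors {d, g, h}): φ is true.
  c (successors {c, f, h}): φ is false.
  d (successors {g}): φ is false.
  e (successors {d, f}): φ is true.
  f (successors {a, c, d}): φ is true.
  g (successors {b, f, g}): φ is false.
  h (successors {b, c, e}): φ is false.
For instance, at g:
  At g: ◇¬(◇p ∧ (s ∨ p)) requires ¬(◇p ∧ (s ∨ p)) at some successor in {b, f, g}.
    At b: ¬(◇p ∧ (s ∨ p)) is false.
    At f: ¬(◇p ∧ (s ∨ p)) is false.
    At g: ¬(◇p ∧ (s ∨ p)) is false.
  So ◇¬(◇p ∧ (s ∨ p)) is false at g.
Satisfying worlds: {b, e, f}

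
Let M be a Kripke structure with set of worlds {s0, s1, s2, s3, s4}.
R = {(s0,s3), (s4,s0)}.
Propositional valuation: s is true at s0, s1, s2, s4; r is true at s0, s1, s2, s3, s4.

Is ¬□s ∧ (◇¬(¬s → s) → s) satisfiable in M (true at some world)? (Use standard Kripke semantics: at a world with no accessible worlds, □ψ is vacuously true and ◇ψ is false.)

Yes

Let φ = ¬□s ∧ (◇¬(¬s → s) → s). Evaluate φ at each world:
  s0 (successors {s3}): φ is true.
  s1 (successors ∅): φ is false.
  s2 (successors ∅): φ is false.
  s3 (successors ∅): φ is false.
  s4 (successors {s0}): φ is false.
Detail at s0 (witness):
  At s0: ¬□s is true, ◇¬(¬s → s) → s is true, so ¬□s ∧ (◇¬(¬s → s) → s) is true.
    At s0: □s is false, so ¬□s is true.
      At s0: □s requires s at every successor {s3}.
        s fails at s3, so □s is false at s0.
    At s0: ◇¬(¬s → s) is true, s is true, so ◇¬(¬s → s) → s is true.
      At s0: ◇¬(¬s → s) requires ¬(¬s → s) at some successor in {s3}.
        ¬(¬s → s) holds at s3, so ◇¬(¬s → s) is true at s0.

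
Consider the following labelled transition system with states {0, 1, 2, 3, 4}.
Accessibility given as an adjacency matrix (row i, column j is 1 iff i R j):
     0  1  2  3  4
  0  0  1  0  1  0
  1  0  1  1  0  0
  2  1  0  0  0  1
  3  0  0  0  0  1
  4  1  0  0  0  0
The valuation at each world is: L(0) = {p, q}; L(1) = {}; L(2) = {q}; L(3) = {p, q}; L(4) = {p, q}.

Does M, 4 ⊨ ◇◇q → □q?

Yes

Recall that □ψ holds at a world iff ψ holds at every accessible world, and ◇ψ holds iff ψ holds at some accessible world.
At 4: ◇◇q is true, □q is true, so ◇◇q → □q is true.
  At 4: ◇◇q requires ◇q at some successor in {0}.
    ◇q holds at 0, so ◇◇q is true at 4.
      At 0: ◇q requires q at some successor in {1, 3}.
        q holds at 3, so ◇q is true at 0.
  At 4: □q requires q at every successor {0}.
    At 0: q is true.
  So □q is true at 4.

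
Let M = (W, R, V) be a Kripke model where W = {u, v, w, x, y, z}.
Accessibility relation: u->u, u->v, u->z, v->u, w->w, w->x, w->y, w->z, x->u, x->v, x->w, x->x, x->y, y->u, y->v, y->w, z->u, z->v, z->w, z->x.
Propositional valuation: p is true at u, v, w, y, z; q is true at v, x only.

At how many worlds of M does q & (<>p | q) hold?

Recall that <>ψ holds at a world iff ψ holds at some accessible world.
Let φ = q & (<>p | q). Evaluate φ at each world:
  u (successors {u, v, z}): φ is false.
  v (successors {u}): φ is true.
  w (successors {w, x, y, z}): φ is false.
  x (successors {u, v, w, x, y}): φ is true.
  y (successors {u, v, w}): φ is false.
  z (successors {u, v, w, x}): φ is false.
For instance, at w:
  At w: q is false, <>p | q is true, so q & (<>p | q) is false.
    At w: <>p is true, q is false, so <>p | q is true.
      At w: <>p requires p at some successor in {w, x, y, z}.
        p holds at w, so <>p is true at w.
Satisfying worlds: {v, x}

2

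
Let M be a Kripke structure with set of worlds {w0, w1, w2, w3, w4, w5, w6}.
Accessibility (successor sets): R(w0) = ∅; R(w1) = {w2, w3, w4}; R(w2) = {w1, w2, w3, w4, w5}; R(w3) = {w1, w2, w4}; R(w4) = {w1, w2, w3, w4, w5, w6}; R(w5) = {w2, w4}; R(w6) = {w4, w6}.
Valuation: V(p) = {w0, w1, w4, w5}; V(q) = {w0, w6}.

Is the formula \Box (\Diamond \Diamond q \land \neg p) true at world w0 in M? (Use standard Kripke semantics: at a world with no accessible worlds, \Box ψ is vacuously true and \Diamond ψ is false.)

Yes

At w0: no accessible worlds, so \Box (\Diamond \Diamond q \land \neg p) holds vacuously.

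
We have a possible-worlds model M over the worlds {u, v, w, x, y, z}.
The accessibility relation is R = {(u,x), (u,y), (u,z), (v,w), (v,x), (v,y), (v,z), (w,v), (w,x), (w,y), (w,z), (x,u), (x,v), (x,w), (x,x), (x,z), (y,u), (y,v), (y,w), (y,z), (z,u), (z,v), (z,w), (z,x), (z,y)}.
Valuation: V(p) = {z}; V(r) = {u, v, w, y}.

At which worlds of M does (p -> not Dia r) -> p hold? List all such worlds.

z

Let φ = (p -> not Dia r) -> p. Evaluate φ at each world:
  u (successors {x, y, z}): φ is false.
  v (successors {w, x, y, z}): φ is false.
  w (successors {v, x, y, z}): φ is false.
  x (successors {u, v, w, x, z}): φ is false.
  y (successors {u, v, w, z}): φ is false.
  z (successors {u, v, w, x, y}): φ is true.
For instance, at z:
  At z: p -> not Dia r is false, p is true, so (p -> not Dia r) -> p is true.
    At z: p is true, not Dia r is false, so p -> not Dia r is false.
      At z: Dia r is true, so not Dia r is false.
Satisfying worlds: {z}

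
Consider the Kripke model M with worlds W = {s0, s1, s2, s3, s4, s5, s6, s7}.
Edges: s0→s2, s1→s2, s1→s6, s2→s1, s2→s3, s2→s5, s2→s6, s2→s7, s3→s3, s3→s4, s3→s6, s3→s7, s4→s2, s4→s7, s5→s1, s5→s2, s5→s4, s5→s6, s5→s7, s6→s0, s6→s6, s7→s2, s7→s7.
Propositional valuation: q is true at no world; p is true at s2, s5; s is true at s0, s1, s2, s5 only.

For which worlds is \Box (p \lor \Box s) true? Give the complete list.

Let φ = \Box (p \lor \Box s). Evaluate φ at each world:
  s0 (successors {s2}): φ is true.
  s1 (successors {s2, s6}): φ is false.
  s2 (successors {s1, s3, s5, s6, s7}): φ is false.
  s3 (successors {s3, s4, s6, s7}): φ is false.
  s4 (successors {s2, s7}): φ is false.
  s5 (successors {s1, s2, s4, s6, s7}): φ is false.
  s6 (successors {s0, s6}): φ is false.
  s7 (successors {s2, s7}): φ is false.
For instance, at s6:
  At s6: \Box (p \lor \Box s) requires p \lor \Box s at every successor {s0, s6}.
    p \lor \Box s fails at s6, so \Box (p \lor \Box s) is false at s6.
      At s6: p is false, \Box s is false, so p \lor \Box s is false.
Satisfying worlds: {s0}

s0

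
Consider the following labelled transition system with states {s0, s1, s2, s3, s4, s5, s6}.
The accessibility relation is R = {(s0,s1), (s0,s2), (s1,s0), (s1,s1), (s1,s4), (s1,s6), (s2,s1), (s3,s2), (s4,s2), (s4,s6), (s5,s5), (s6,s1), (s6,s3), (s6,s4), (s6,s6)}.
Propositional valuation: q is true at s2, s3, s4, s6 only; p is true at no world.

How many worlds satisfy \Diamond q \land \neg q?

2

Recall that \Diamond ψ holds at a world iff ψ holds at some accessible world.
Let φ = \Diamond q \land \neg q. Evaluate φ at each world:
  s0 (successors {s1, s2}): φ is true.
  s1 (successors {s0, s1, s4, s6}): φ is true.
  s2 (successors {s1}): φ is false.
  s3 (successors {s2}): φ is false.
  s4 (successors {s2, s6}): φ is false.
  s5 (successors {s5}): φ is false.
  s6 (successors {s1, s3, s4, s6}): φ is false.
For instance, at s2:
  At s2: \Diamond q is false, \neg q is false, so \Diamond q \land \neg q is false.
    At s2: \Diamond q requires q at some successor in {s1}.
      At s1: q is false.
    So \Diamond q is false at s2.
Satisfying worlds: {s0, s1}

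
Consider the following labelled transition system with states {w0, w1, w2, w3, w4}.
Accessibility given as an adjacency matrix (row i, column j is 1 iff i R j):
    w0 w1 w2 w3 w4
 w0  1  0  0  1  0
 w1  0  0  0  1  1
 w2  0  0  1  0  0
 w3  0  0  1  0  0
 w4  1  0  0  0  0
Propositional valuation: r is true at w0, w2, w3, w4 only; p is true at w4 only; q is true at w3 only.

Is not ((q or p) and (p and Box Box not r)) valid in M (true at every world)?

Let φ = not ((q or p) and (p and Box Box not r)). Evaluate φ at each world:
  w0 (successors {w0, w3}): φ is true.
  w1 (successors {w3, w4}): φ is true.
  w2 (successors {w2}): φ is true.
  w3 (successors {w2}): φ is true.
  w4 (successors {w0}): φ is true.
For instance, at w0:
  At w0: (q or p) and (p and Box Box not r) is false, so not ((q or p) and (p and Box Box not r)) is true.
    At w0: q or p is false, p and Box Box not r is false, so (q or p) and (p and Box Box not r) is false.
      At w0: p is false, Box Box not r is false, so p and Box Box not r is false.

Yes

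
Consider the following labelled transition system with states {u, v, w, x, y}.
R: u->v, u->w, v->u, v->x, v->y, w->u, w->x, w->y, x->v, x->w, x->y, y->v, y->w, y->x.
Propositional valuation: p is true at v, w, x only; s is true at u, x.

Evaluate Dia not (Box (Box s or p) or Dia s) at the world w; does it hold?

Yes

At w: Dia not (Box (Box s or p) or Dia s) requires not (Box (Box s or p) or Dia s) at some successor in {u, x, y}.
  not (Box (Box s or p) or Dia s) holds at x, so Dia not (Box (Box s or p) or Dia s) is true at w.
    At x: Box (Box s or p) or Dia s is false, so not (Box (Box s or p) or Dia s) is true.
      At x: Box (Box s or p) is false, Dia s is false, so Box (Box s or p) or Dia s is false.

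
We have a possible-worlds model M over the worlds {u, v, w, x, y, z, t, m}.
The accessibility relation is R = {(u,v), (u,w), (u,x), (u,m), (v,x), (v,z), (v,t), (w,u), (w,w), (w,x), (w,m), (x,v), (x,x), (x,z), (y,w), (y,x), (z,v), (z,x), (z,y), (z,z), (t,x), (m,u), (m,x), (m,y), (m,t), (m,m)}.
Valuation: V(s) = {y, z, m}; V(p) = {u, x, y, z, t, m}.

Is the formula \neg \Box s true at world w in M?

Recall that \Box ψ holds at a world iff ψ holds at every accessible world, and \Diamond ψ holds iff ψ holds at some accessible world.
At w: \Box s is false, so \neg \Box s is true.
  At w: \Box s requires s at every successor {u, w, x, m}.
    s fails at u, so \Box s is false at w.

Yes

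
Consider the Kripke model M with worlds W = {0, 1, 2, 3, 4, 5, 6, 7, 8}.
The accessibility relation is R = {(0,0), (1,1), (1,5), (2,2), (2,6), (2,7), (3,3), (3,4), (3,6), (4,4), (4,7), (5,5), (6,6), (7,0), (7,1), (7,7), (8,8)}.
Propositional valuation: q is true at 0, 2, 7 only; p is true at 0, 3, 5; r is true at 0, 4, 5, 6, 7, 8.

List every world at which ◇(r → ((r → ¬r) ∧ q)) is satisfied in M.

1, 2, 3, 7

Let φ = ◇(r → ((r → ¬r) ∧ q)). Evaluate φ at each world:
  0 (successors {0}): φ is false.
  1 (successors {1, 5}): φ is true.
  2 (successors {2, 6, 7}): φ is true.
  3 (successors {3, 4, 6}): φ is true.
  4 (successors {4, 7}): φ is false.
  5 (successors {5}): φ is false.
  6 (successors {6}): φ is false.
  7 (successors {0, 1, 7}): φ is true.
  8 (successors {8}): φ is false.
For instance, at 4:
  At 4: ◇(r → ((r → ¬r) ∧ q)) requires r → ((r → ¬r) ∧ q) at some successor in {4, 7}.
    At 4: r → ((r → ¬r) ∧ q) is false.
    At 7: r → ((r → ¬r) ∧ q) is false.
  So ◇(r → ((r → ¬r) ∧ q)) is false at 4.
Satisfying worlds: {1, 2, 3, 7}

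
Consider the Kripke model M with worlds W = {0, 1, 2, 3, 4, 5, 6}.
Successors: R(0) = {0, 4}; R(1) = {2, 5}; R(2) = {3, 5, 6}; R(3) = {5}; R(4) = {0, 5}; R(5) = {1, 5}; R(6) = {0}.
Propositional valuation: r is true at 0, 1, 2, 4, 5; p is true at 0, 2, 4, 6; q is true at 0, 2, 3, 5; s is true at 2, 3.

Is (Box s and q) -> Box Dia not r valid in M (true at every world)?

Let φ = (Box s and q) -> Box Dia not r. Evaluate φ at each world:
  0 (successors {0, 4}): φ is true.
  1 (successors {2, 5}): φ is true.
  2 (successors {3, 5, 6}): φ is true.
  3 (successors {5}): φ is true.
  4 (successors {0, 5}): φ is true.
  5 (successors {1, 5}): φ is true.
  6 (successors {0}): φ is true.
For instance, at 2:
  At 2: Box s and q is false, Box Dia not r is false, so (Box s and q) -> Box Dia not r is true.
    At 2: Box s is false, q is true, so Box s and q is false.
      At 2: Box s requires s at every successor {3, 5, 6}.
        s fails at 5, so Box s is false at 2.
    At 2: Box Dia not r requires Dia not r at every successor {3, 5, 6}.
      Dia not r fails at 3, so Box Dia not r is false at 2.

Yes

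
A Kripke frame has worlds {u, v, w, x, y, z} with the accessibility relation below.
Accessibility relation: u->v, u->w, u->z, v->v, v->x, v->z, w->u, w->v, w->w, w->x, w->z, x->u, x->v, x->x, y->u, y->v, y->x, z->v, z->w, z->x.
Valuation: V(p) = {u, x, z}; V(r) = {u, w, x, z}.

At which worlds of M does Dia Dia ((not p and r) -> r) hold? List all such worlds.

u, v, w, x, y, z

Let φ = Dia Dia ((not p and r) -> r). Evaluate φ at each world:
  u (successors {v, w, z}): φ is true.
  v (successors {v, x, z}): φ is true.
  w (successors {u, v, w, x, z}): φ is true.
  x (successors {u, v, x}): φ is true.
  y (successors {u, v, x}): φ is true.
  z (successors {v, w, x}): φ is true.
For instance, at u:
  At u: Dia Dia ((not p and r) -> r) requires Dia ((not p and r) -> r) at some successor in {v, w, z}.
    Dia ((not p and r) -> r) holds at v, so Dia Dia ((not p and r) -> r) is true at u.
      At v: Dia ((not p and r) -> r) requires (not p and r) -> r at some successor in {v, x, z}.
        (not p and r) -> r holds at v, so Dia ((not p and r) -> r) is true at v.
Satisfying worlds: {u, v, w, x, y, z}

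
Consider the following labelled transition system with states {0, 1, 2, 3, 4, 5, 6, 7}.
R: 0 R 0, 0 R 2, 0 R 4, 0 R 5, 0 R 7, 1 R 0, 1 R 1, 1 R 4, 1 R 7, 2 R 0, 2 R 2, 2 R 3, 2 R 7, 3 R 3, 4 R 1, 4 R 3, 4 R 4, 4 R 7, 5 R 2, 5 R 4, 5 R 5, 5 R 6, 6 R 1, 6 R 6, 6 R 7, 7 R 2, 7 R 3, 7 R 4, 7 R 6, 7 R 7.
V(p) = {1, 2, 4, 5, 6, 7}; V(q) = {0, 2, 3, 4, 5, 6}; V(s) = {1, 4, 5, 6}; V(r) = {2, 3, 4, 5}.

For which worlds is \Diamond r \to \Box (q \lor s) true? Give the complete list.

3, 5, 6

Recall that \Box ψ holds at a world iff ψ holds at every accessible world, and \Diamond ψ holds iff ψ holds at some accessible world.
Let φ = \Diamond r \to \Box (q \lor s). Evaluate φ at each world:
  0 (successors {0, 2, 4, 5, 7}): φ is false.
  1 (successors {0, 1, 4, 7}): φ is false.
  2 (successors {0, 2, 3, 7}): φ is false.
  3 (successors {3}): φ is true.
  4 (successors {1, 3, 4, 7}): φ is false.
  5 (successors {2, 4, 5, 6}): φ is true.
  6 (successors {1, 6, 7}): φ is true.
  7 (successors {2, 3, 4, 6, 7}): φ is false.
For instance, at 0:
  At 0: \Diamond r is true, \Box (q \lor s) is false, so \Diamond r \to \Box (q \lor s) is false.
    At 0: \Diamond r requires r at some successor in {0, 2, 4, 5, 7}.
      r holds at 2, so \Diamond r is true at 0.
    At 0: \Box (q \lor s) requires q \lor s at every successor {0, 2, 4, 5, 7}.
      q \lor s fails at 7, so \Box (q \lor s) is false at 0.
Satisfying worlds: {3, 5, 6}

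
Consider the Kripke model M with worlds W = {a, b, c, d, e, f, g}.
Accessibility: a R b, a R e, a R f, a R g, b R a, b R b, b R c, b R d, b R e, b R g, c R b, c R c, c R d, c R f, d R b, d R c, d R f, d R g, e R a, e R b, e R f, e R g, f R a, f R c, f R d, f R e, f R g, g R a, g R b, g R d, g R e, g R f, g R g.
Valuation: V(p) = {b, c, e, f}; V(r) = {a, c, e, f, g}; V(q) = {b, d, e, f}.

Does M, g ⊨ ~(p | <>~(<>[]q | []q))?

Recall that []ψ holds at a world iff ψ holds at every accessible world, and <>ψ holds iff ψ holds at some accessible world.
At g: p | <>~(<>[]q | []q) is true, so ~(p | <>~(<>[]q | []q)) is false.
  At g: p is false, <>~(<>[]q | []q) is true, so p | <>~(<>[]q | []q) is true.
    At g: <>~(<>[]q | []q) requires ~(<>[]q | []q) at some successor in {a, b, d, e, f, g}.
      ~(<>[]q | []q) holds at a, so <>~(<>[]q | []q) is true at g.

No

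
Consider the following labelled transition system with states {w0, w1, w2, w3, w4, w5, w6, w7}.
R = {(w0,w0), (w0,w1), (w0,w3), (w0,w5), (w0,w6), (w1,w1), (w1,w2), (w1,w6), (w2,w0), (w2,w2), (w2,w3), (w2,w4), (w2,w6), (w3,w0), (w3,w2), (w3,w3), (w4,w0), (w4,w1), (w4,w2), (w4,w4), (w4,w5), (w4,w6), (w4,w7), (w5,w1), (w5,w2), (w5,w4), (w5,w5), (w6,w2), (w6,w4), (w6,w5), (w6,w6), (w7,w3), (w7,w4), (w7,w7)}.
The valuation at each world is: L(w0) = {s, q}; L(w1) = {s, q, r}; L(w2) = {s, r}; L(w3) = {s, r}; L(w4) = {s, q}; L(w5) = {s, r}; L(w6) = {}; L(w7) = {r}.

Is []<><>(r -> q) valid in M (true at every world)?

Let φ = []<><>(r -> q). Evaluate φ at each world:
  w0 (successors {w0, w1, w3, w5, w6}): φ is true.
  w1 (successors {w1, w2, w6}): φ is true.
  w2 (successors {w0, w2, w3, w4, w6}): φ is true.
  w3 (successors {w0, w2, w3}): φ is true.
  w4 (successors {w0, w1, w2, w4, w5, w6, w7}): φ is true.
  w5 (successors {w1, w2, w4, w5}): φ is true.
  w6 (successors {w2, w4, w5, w6}): φ is true.
  w7 (successors {w3, w4, w7}): φ is true.
For instance, at w4:
  At w4: []<><>(r -> q) requires <><>(r -> q) at every successor {w0, w1, w2, w4, w5, w6, w7}.
    At w0: <><>(r -> q) is true.
    At w1: <><>(r -> q) is true.
    At w2: <><>(r -> q) is true.
    At w4: <><>(r -> q) is true.
    At w5: <><>(r -> q) is true.
    At w6: <><>(r -> q) is true.
    At w7: <><>(r -> q) is true.
  So []<><>(r -> q) is true at w4.

Yes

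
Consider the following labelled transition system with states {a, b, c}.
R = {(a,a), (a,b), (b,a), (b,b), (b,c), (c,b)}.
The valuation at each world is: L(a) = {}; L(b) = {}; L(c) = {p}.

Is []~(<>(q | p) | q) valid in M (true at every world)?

No

Let φ = []~(<>(q | p) | q). Evaluate φ at each world:
  a (successors {a, b}): φ is false.
  b (successors {a, b, c}): φ is false.
  c (successors {b}): φ is false.
Detail at a (counterexample):
  At a: []~(<>(q | p) | q) requires ~(<>(q | p) | q) at every successor {a, b}.
    ~(<>(q | p) | q) fails at b, so []~(<>(q | p) | q) is false at a.
      At b: <>(q | p) | q is true, so ~(<>(q | p) | q) is false.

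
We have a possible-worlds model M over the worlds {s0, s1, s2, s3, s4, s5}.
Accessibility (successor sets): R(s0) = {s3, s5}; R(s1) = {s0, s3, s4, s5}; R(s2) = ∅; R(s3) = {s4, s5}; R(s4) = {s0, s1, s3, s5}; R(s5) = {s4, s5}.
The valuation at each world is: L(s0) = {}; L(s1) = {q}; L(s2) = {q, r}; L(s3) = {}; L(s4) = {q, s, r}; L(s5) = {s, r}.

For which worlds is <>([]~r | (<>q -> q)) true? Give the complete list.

Recall that []ψ holds at a world iff ψ holds at every accessible world, and <>ψ holds iff ψ holds at some accessible world.
Let φ = <>([]~r | (<>q -> q)). Evaluate φ at each world:
  s0 (successors {s3, s5}): φ is false.
  s1 (successors {s0, s3, s4, s5}): φ is true.
  s2 (successors ∅): φ is false.
  s3 (successors {s4, s5}): φ is true.
  s4 (successors {s0, s1, s3, s5}): φ is true.
  s5 (successors {s4, s5}): φ is true.
For instance, at s1:
  At s1: <>([]~r | (<>q -> q)) requires []~r | (<>q -> q) at some successor in {s0, s3, s4, s5}.
    []~r | (<>q -> q) holds at s0, so <>([]~r | (<>q -> q)) is true at s1.
      At s0: []~r is false, <>q -> q is true, so []~r | (<>q -> q) is true.
Satisfying worlds: {s1, s3, s4, s5}

s1, s3, s4, s5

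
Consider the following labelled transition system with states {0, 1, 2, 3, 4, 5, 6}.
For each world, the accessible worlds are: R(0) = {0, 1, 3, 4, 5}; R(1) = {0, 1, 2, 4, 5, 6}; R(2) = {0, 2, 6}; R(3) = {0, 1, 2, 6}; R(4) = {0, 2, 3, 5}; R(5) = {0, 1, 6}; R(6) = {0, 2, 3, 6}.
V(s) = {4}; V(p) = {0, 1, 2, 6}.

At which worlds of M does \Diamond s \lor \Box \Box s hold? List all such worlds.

Let φ = \Diamond s \lor \Box \Box s. Evaluate φ at each world:
  0 (successors {0, 1, 3, 4, 5}): φ is true.
  1 (successors {0, 1, 2, 4, 5, 6}): φ is true.
  2 (successors {0, 2, 6}): φ is false.
  3 (successors {0, 1, 2, 6}): φ is false.
  4 (successors {0, 2, 3, 5}): φ is false.
  5 (successors {0, 1, 6}): φ is false.
  6 (successors {0, 2, 3, 6}): φ is false.
For instance, at 3:
  At 3: \Diamond s is false, \Box \Box s is false, so \Diamond s \lor \Box \Box s is false.
    At 3: \Diamond s requires s at some successor in {0, 1, 2, 6}.
      At 0: s is false.
      At 1: s is false.
      At 2: s is false.
      At 6: s is false.
    So \Diamond s is false at 3.
    At 3: \Box \Box s requires \Box s at every successor {0, 1, 2, 6}.
      \Box s fails at 0, so \Box \Box s is false at 3.
Satisfying worlds: {0, 1}

0, 1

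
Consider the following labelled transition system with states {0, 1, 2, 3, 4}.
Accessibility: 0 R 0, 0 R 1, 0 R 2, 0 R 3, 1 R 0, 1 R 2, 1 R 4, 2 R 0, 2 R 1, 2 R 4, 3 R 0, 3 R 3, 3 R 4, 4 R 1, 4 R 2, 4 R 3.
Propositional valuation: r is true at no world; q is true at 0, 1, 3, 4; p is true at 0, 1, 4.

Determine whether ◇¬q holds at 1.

Yes

At 1: ◇¬q requires ¬q at some successor in {0, 2, 4}.
  ¬q holds at 2, so ◇¬q is true at 1.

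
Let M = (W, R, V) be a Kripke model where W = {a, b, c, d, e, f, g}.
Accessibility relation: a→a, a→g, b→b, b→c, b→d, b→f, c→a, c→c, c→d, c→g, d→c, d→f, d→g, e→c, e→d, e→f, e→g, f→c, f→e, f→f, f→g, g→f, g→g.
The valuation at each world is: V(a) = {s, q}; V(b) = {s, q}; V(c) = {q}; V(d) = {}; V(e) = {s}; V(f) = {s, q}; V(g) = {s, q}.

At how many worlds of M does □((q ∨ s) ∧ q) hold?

Recall that □ψ holds at a world iff ψ holds at every accessible world, and ◇ψ holds iff ψ holds at some accessible world.
Let φ = □((q ∨ s) ∧ q). Evaluate φ at each world:
  a (successors {a, g}): φ is true.
  b (successors {b, c, d, f}): φ is false.
  c (successors {a, c, d, g}): φ is false.
  d (successors {c, f, g}): φ is true.
  e (successors {c, d, f, g}): φ is false.
  f (successors {c, e, f, g}): φ is false.
  g (successors {f, g}): φ is true.
For instance, at b:
  At b: □((q ∨ s) ∧ q) requires (q ∨ s) ∧ q at every successor {b, c, d, f}.
    (q ∨ s) ∧ q fails at d, so □((q ∨ s) ∧ q) is false at b.
Satisfying worlds: {a, d, g}

3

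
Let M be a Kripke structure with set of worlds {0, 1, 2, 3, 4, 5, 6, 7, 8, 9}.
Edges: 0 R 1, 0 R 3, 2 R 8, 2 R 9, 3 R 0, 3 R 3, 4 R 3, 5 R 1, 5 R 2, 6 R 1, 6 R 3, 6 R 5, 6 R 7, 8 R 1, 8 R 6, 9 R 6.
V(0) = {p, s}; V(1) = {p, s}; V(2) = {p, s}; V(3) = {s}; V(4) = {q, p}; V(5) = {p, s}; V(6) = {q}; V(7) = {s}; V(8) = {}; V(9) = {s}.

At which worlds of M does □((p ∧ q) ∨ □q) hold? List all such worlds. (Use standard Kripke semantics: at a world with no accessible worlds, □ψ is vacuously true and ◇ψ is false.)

Let φ = □((p ∧ q) ∨ □q). Evaluate φ at each world:
  0 (successors {1, 3}): φ is false.
  1 (successors ∅): φ is true.
  2 (successors {8, 9}): φ is false.
  3 (successors {0, 3}): φ is false.
  4 (successors {3}): φ is false.
  5 (successors {1, 2}): φ is false.
  6 (successors {1, 3, 5, 7}): φ is false.
  7 (successors ∅): φ is true.
  8 (successors {1, 6}): φ is false.
  9 (successors {6}): φ is false.
For instance, at 8:
  At 8: □((p ∧ q) ∨ □q) requires (p ∧ q) ∨ □q at every successor {1, 6}.
    (p ∧ q) ∨ □q fails at 6, so □((p ∧ q) ∨ □q) is false at 8.
      At 6: p ∧ q is false, □q is false, so (p ∧ q) ∨ □q is false.
Satisfying worlds: {1, 7}

1, 7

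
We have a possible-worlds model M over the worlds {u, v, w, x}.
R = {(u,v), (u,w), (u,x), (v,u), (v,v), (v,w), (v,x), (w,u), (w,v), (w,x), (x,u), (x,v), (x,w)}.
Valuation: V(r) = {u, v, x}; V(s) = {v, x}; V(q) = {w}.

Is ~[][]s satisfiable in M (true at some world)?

Yes

Let φ = ~[][]s. Evaluate φ at each world:
  u (successors {v, w, x}): φ is true.
  v (successors {u, v, w, x}): φ is true.
  w (successors {u, v, x}): φ is true.
  x (successors {u, v, w}): φ is true.
Detail at u (witness):
  At u: [][]s is false, so ~[][]s is true.
    At u: [][]s requires []s at every successor {v, w, x}.
      []s fails at v, so [][]s is false at u.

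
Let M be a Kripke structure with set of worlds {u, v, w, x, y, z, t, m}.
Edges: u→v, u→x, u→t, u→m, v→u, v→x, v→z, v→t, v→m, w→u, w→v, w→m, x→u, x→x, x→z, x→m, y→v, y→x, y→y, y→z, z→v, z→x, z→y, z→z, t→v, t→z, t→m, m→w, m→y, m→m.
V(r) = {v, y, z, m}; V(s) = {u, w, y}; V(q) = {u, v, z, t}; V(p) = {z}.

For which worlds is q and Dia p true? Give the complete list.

Let φ = q and Dia p. Evaluate φ at each world:
  u (successors {v, x, t, m}): φ is false.
  v (successors {u, x, z, t, m}): φ is true.
  w (successors {u, v, m}): φ is false.
  x (successors {u, x, z, m}): φ is false.
  y (successors {v, x, y, z}): φ is false.
  z (successors {v, x, y, z}): φ is true.
  t (successors {v, z, m}): φ is true.
  m (successors {w, y, m}): φ is false.
For instance, at z:
  At z: q is true, Dia p is true, so q and Dia p is true.
    At z: Dia p requires p at some successor in {v, x, y, z}.
      p holds at z, so Dia p is true at z.
Satisfying worlds: {v, z, t}

v, z, t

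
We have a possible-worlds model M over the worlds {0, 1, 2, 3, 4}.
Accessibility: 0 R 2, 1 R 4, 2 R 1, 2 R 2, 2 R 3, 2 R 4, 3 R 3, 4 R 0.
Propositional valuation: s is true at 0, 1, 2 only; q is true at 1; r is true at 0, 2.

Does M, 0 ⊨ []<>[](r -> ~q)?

Recall that []ψ holds at a world iff ψ holds at every accessible world, and <>ψ holds iff ψ holds at some accessible world.
At 0: []<>[](r -> ~q) requires <>[](r -> ~q) at every successor {2}.
    At 2: <>[](r -> ~q) requires [](r -> ~q) at some successor in {1, 2, 3, 4}.
      [](r -> ~q) holds at 1, so <>[](r -> ~q) is true at 2.
So []<>[](r -> ~q) is true at 0.

Yes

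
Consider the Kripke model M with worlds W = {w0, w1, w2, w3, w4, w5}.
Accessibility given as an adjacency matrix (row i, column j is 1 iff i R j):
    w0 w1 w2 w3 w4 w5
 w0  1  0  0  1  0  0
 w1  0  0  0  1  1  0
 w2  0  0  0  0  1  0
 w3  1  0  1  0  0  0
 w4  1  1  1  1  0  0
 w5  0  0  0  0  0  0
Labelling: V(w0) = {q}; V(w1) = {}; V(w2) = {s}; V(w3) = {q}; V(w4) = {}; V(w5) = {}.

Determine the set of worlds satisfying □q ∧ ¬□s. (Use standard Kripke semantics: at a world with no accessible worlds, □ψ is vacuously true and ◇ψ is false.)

w0

Let φ = □q ∧ ¬□s. Evaluate φ at each world:
  w0 (successors {w0, w3}): φ is true.
  w1 (successors {w3, w4}): φ is false.
  w2 (successors {w4}): φ is false.
  w3 (successors {w0, w2}): φ is false.
  w4 (successors {w0, w1, w2, w3}): φ is false.
  w5 (successors ∅): φ is false.
For instance, at w2:
  At w2: □q is false, ¬□s is true, so □q ∧ ¬□s is false.
    At w2: □q requires q at every successor {w4}.
      q fails at w4, so □q is false at w2.
    At w2: □s is false, so ¬□s is true.
      At w2: □s requires s at every successor {w4}.
        s fails at w4, so □s is false at w2.
Satisfying worlds: {w0}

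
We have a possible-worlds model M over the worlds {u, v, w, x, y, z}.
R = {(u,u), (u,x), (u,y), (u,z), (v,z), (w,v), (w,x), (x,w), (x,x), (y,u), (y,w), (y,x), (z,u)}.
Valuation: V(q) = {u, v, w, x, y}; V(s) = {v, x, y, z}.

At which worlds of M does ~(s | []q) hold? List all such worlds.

u

Recall that []ψ holds at a world iff ψ holds at every accessible world, and <>ψ holds iff ψ holds at some accessible world.
Let φ = ~(s | []q). Evaluate φ at each world:
  u (successors {u, x, y, z}): φ is true.
  v (successors {z}): φ is false.
  w (successors {v, x}): φ is false.
  x (successors {w, x}): φ is false.
  y (successors {u, w, x}): φ is false.
  z (successors {u}): φ is false.
For instance, at z:
  At z: s | []q is true, so ~(s | []q) is false.
    At z: s is true, []q is true, so s | []q is true.
      At z: []q requires q at every successor {u}.
        At u: q is true.
      So []q is true at z.
Satisfying worlds: {u}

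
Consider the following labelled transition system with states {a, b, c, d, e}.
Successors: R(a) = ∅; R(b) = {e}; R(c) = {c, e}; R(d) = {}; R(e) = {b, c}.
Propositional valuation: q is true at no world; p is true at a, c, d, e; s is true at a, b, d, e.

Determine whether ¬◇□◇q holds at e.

Yes

Recall that □ψ holds at a world iff ψ holds at every accessible world, and ◇ψ holds iff ψ holds at some accessible world.
At e: ◇□◇q is false, so ¬◇□◇q is true.
  At e: ◇□◇q requires □◇q at some successor in {b, c}.
    At b: □◇q is false.
    At c: □◇q is false.
  So ◇□◇q is false at e.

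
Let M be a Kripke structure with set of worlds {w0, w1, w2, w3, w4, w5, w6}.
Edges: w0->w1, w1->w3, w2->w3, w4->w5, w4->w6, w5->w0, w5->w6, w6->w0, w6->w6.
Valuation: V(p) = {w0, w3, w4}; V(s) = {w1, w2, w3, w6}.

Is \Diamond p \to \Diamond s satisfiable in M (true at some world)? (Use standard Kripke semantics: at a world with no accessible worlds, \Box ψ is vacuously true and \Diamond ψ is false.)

Yes

Let φ = \Diamond p \to \Diamond s. Evaluate φ at each world:
  w0 (successors {w1}): φ is true.
  w1 (successors {w3}): φ is true.
  w2 (successors {w3}): φ is true.
  w3 (successors ∅): φ is true.
  w4 (successors {w5, w6}): φ is true.
  w5 (successors {w0, w6}): φ is true.
  w6 (successors {w0, w6}): φ is true.
Detail at w0 (witness):
  At w0: \Diamond p is false, \Diamond s is true, so \Diamond p \to \Diamond s is true.
    At w0: \Diamond p requires p at some successor in {w1}.
      At w1: p is false.
    So \Diamond p is false at w0.
    At w0: \Diamond s requires s at some successor in {w1}.
      s holds at w1, so \Diamond s is true at w0.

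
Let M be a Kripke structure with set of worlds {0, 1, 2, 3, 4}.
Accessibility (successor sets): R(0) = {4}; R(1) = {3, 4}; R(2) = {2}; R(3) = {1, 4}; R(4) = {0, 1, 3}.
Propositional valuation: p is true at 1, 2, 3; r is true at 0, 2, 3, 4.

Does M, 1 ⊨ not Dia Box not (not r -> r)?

Yes

Recall that Box ψ holds at a world iff ψ holds at every accessible world, and Dia ψ holds iff ψ holds at some accessible world.
At 1: Dia Box not (not r -> r) is false, so not Dia Box not (not r -> r) is true.
  At 1: Dia Box not (not r -> r) requires Box not (not r -> r) at some successor in {3, 4}.
    At 3: Box not (not r -> r) is false.
    At 4: Box not (not r -> r) is false.
  So Dia Box not (not r -> r) is false at 1.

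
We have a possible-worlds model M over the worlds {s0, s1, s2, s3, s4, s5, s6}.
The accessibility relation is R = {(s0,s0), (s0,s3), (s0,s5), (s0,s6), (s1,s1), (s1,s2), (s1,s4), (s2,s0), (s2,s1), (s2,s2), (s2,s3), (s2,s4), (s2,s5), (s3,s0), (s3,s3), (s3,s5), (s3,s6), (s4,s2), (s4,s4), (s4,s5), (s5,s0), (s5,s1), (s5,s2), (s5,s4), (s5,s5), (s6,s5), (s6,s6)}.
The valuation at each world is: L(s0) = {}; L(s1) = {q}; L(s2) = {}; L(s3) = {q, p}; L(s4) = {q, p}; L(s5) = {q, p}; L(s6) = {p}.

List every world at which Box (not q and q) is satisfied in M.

none

Let φ = Box (not q and q). Evaluate φ at each world:
  s0 (successors {s0, s3, s5, s6}): φ is false.
  s1 (successors {s1, s2, s4}): φ is false.
  s2 (successors {s0, s1, s2, s3, s4, s5}): φ is false.
  s3 (successors {s0, s3, s5, s6}): φ is false.
  s4 (successors {s2, s4, s5}): φ is false.
  s5 (successors {s0, s1, s2, s4, s5}): φ is false.
  s6 (successors {s5, s6}): φ is false.
For instance, at s4:
  At s4: Box (not q and q) requires not q and q at every successor {s2, s4, s5}.
    not q and q fails at s2, so Box (not q and q) is false at s4.
Satisfying worlds: none.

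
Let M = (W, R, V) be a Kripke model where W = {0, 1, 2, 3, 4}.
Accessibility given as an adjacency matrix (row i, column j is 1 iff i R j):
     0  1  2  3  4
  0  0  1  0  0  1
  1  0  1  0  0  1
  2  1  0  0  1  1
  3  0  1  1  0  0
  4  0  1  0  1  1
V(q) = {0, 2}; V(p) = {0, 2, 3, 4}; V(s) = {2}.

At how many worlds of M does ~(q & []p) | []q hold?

Let φ = ~(q & []p) | []q. Evaluate φ at each world:
  0 (successors {1, 4}): φ is true.
  1 (successors {1, 4}): φ is true.
  2 (successors {0, 3, 4}): φ is false.
  3 (successors {1, 2}): φ is true.
  4 (successors {1, 3, 4}): φ is true.
For instance, at 1:
  At 1: ~(q & []p) is true, []q is false, so ~(q & []p) | []q is true.
    At 1: q & []p is false, so ~(q & []p) is true.
      At 1: q is false, []p is false, so q & []p is false.
    At 1: []q requires q at every successor {1, 4}.
      q fails at 1, so []q is false at 1.
Satisfying worlds: {0, 1, 3, 4}

4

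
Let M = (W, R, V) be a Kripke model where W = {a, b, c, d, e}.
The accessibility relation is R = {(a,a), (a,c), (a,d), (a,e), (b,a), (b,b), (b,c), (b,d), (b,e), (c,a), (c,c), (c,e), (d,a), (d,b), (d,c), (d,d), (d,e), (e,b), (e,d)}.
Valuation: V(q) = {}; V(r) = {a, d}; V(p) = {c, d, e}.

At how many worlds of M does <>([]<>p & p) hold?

5

Recall that []ψ holds at a world iff ψ holds at every accessible world, and <>ψ holds iff ψ holds at some accessible world.
Let φ = <>([]<>p & p). Evaluate φ at each world:
  a (successors {a, c, d, e}): φ is true.
  b (successors {a, b, c, d, e}): φ is true.
  c (successors {a, c, e}): φ is true.
  d (successors {a, b, c, d, e}): φ is true.
  e (successors {b, d}): φ is true.
For instance, at e:
  At e: <>([]<>p & p) requires []<>p & p at some successor in {b, d}.
    []<>p & p holds at d, so <>([]<>p & p) is true at e.
      At d: []<>p is true, p is true, so []<>p & p is true.
Satisfying worlds: {a, b, c, d, e}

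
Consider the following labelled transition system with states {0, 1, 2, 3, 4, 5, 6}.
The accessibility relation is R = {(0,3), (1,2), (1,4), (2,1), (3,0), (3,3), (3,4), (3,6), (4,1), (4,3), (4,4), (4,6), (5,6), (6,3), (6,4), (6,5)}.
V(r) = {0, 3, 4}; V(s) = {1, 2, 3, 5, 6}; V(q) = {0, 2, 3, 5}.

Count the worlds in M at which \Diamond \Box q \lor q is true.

4

Let φ = \Diamond \Box q \lor q. Evaluate φ at each world:
  0 (successors {3}): φ is true.
  1 (successors {2, 4}): φ is false.
  2 (successors {1}): φ is true.
  3 (successors {0, 3, 4, 6}): φ is true.
  4 (successors {1, 3, 4, 6}): φ is false.
  5 (successors {6}): φ is true.
  6 (successors {3, 4, 5}): φ is false.
For instance, at 6:
  At 6: \Diamond \Box q is false, q is false, so \Diamond \Box q \lor q is false.
    At 6: \Diamond \Box q requires \Box q at some successor in {3, 4, 5}.
      At 3: \Box q is false.
      At 4: \Box q is false.
      At 5: \Box q is false.
    So \Diamond \Box q is false at 6.
Satisfying worlds: {0, 2, 3, 5}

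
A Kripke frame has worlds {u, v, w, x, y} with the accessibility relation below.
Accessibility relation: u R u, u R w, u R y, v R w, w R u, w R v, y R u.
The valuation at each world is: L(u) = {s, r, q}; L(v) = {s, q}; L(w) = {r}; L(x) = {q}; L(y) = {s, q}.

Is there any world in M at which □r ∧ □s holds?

Let φ = □r ∧ □s. Evaluate φ at each world:
  u (successors {u, w, y}): φ is false.
  v (successors {w}): φ is false.
  w (successors {u, v}): φ is false.
  x (successors ∅): φ is true.
  y (successors {u}): φ is true.
Detail at x (witness):
  At x: □r is true, □s is true, so □r ∧ □s is true.
    At x: no accessible worlds, so □r holds vacuously.
    At x: no accessible worlds, so □s holds vacuously.

Yes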